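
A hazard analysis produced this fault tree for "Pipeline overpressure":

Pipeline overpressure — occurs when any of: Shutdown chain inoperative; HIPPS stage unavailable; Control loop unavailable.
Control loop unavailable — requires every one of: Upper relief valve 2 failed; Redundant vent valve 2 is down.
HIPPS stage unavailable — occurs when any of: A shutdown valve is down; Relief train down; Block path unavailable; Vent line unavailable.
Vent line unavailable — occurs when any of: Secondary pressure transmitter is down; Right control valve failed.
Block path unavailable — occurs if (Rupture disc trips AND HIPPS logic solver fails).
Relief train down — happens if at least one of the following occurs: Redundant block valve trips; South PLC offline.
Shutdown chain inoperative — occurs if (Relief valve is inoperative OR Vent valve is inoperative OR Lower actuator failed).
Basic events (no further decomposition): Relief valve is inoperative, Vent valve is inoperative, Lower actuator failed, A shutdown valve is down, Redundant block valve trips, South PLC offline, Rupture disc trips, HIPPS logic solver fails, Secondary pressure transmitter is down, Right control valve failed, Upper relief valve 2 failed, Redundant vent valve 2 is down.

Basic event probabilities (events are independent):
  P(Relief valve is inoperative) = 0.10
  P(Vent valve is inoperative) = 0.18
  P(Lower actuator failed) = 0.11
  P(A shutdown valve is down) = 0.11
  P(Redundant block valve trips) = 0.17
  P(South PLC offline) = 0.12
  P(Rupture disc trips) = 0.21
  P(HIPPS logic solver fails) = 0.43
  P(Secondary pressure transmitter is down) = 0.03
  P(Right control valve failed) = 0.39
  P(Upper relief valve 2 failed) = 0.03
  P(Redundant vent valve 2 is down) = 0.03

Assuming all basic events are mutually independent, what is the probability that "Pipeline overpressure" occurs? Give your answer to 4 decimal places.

0.7704

P(Shutdown chain inoperative) [OR] = 1 − (1−0.10) × (1−0.18) × (1−0.11) = 0.343180
P(Relief train down) [OR] = 1 − (1−0.17) × (1−0.12) = 0.269600
P(Block path unavailable) [AND] = 0.21 × 0.43 = 0.090300
P(Vent line unavailable) [OR] = 1 − (1−0.03) × (1−0.39) = 0.408300
P(HIPPS stage unavailable) [OR] = 1 − (1−0.11) × (1−0.269600) × (1−0.090300) × (1−0.408300) = 0.650095
P(Control loop unavailable) [AND] = 0.03 × 0.03 = 0.000900
P(Pipeline overpressure) [OR] = 1 − (1−0.343180) × (1−0.650095) × (1−0.000900) = 0.770382
Rounded to 4 decimal places: P(Pipeline overpressure) ≈ 0.7704.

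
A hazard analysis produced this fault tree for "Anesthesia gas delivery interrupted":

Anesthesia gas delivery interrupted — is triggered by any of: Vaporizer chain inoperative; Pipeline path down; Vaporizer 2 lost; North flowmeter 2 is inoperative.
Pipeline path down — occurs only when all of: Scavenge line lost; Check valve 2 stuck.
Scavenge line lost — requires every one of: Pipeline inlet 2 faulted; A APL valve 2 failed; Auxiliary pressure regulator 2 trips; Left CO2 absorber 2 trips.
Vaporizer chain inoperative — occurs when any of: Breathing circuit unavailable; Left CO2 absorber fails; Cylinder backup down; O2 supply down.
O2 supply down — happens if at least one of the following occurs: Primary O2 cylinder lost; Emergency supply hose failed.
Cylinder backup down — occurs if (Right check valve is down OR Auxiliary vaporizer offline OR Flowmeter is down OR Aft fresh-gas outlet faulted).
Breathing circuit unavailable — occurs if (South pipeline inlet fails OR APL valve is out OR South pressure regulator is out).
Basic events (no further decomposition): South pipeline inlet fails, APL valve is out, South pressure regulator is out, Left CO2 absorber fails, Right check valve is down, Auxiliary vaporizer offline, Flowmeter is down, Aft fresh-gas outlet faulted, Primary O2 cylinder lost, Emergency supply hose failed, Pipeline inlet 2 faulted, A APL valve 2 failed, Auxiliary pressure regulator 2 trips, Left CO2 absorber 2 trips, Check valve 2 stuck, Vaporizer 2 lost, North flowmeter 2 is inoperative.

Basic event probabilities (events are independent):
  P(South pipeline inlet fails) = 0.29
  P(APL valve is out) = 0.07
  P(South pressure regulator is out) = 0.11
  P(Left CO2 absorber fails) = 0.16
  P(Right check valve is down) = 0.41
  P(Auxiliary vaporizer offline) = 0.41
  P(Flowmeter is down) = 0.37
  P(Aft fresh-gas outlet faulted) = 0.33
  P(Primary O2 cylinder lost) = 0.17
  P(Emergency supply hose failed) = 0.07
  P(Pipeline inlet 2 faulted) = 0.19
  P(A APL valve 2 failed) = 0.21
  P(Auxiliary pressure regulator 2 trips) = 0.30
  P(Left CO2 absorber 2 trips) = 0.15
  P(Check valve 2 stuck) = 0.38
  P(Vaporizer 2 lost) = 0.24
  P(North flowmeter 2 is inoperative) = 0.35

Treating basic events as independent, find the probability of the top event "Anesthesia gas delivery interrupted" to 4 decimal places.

P(Breathing circuit unavailable) [OR] = 1 − (1−0.29) × (1−0.07) × (1−0.11) = 0.412333
P(Cylinder backup down) [OR] = 1 − (1−0.41) × (1−0.41) × (1−0.37) × (1−0.33) = 0.853067
P(O2 supply down) [OR] = 1 − (1−0.17) × (1−0.07) = 0.228100
P(Vaporizer chain inoperative) [OR] = 1 − (1−0.412333) × (1−0.16) × (1−0.853067) × (1−0.228100) = 0.944013
P(Scavenge line lost) [AND] = 0.19 × 0.21 × 0.30 × 0.15 = 0.001796
P(Pipeline path down) [AND] = 0.001796 × 0.38 = 0.000682
P(Anesthesia gas delivery interrupted) [OR] = 1 − (1−0.944013) × (1−0.000682) × (1−0.24) × (1−0.35) = 0.972361
Rounded to 4 decimal places: P(Anesthesia gas delivery interrupted) ≈ 0.9724.

0.9724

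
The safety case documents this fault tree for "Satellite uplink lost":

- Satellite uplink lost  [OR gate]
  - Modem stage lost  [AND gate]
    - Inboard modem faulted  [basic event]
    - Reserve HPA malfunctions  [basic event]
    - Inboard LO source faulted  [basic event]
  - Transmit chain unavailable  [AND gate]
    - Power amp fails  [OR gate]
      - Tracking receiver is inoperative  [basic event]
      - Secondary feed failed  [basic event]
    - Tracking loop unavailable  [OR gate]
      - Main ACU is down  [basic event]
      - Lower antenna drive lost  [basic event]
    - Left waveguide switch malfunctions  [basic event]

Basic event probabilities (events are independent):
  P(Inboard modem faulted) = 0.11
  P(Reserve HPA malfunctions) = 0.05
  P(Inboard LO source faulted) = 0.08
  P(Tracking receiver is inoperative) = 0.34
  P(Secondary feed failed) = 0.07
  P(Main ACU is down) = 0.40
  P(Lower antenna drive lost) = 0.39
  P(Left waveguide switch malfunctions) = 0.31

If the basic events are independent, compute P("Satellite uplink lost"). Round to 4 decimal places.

P(Modem stage lost) [AND] = 0.11 × 0.05 × 0.08 = 0.000440
P(Power amp fails) [OR] = 1 − (1−0.34) × (1−0.07) = 0.386200
P(Tracking loop unavailable) [OR] = 1 − (1−0.40) × (1−0.39) = 0.634000
P(Transmit chain unavailable) [AND] = 0.386200 × 0.634000 × 0.31 = 0.075904
P(Satellite uplink lost) [OR] = 1 − (1−0.000440) × (1−0.075904) = 0.076311
Rounded to 4 decimal places: P(Satellite uplink lost) ≈ 0.0763.

0.0763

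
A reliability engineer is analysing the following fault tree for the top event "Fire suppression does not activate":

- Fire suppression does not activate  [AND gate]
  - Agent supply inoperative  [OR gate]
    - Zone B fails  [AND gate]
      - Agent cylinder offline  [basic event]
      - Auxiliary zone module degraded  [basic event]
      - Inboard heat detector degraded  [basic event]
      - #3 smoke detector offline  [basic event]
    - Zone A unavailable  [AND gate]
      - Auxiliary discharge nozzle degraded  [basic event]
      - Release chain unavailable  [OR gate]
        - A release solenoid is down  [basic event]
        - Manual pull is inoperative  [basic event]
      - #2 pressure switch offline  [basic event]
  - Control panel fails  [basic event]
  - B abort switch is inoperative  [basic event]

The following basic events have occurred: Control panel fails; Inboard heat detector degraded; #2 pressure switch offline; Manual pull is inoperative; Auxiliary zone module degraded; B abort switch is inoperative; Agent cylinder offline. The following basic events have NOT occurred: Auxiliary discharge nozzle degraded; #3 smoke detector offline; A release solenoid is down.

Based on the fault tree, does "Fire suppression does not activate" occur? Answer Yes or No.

No

Zone B fails [AND]: Agent cylinder offline=occurs, Auxiliary zone module degraded=occurs, Inboard heat detector degraded=occurs, #3 smoke detector offline=not → not all inputs occur → does not occur.
Release chain unavailable [OR]: A release solenoid is down=not, Manual pull is inoperative=occurs → at least one input occurs → occurs.
Zone A unavailable [AND]: Auxiliary discharge nozzle degraded=not, Release chain unavailable=occurs, #2 pressure switch offline=occurs → not all inputs occur → does not occur.
Agent supply inoperative [OR]: Zone B fails=not, Zone A unavailable=not → no input occurs → does not occur.
Fire suppression does not activate [AND]: Agent supply inoperative=not, Control panel fails=occurs, B abort switch is inoperative=occurs → not all inputs occur → does not occur.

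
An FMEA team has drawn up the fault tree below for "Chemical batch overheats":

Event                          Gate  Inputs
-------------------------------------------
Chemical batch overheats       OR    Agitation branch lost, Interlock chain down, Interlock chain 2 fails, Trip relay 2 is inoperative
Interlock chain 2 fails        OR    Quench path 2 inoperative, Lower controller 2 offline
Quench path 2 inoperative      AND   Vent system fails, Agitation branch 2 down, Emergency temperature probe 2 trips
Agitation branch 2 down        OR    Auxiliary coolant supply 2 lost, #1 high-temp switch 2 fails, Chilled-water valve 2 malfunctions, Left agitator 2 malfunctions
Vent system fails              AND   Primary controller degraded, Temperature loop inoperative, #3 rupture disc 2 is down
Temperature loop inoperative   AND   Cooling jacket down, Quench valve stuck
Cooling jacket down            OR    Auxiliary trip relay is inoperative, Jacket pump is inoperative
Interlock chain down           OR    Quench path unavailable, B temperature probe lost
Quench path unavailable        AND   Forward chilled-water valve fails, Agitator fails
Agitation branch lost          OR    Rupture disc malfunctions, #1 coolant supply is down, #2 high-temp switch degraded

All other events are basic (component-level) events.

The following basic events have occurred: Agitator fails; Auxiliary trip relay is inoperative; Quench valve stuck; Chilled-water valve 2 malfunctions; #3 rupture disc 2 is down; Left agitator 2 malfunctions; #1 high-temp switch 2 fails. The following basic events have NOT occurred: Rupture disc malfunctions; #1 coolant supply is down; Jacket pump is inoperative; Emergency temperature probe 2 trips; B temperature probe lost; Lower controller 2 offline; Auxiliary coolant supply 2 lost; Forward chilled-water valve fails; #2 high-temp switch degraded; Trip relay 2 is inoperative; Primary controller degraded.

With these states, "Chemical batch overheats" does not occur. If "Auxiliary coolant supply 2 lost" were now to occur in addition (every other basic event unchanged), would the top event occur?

No

Counterfactual: set "Auxiliary coolant supply 2 lost" to occurred.
Agitation branch lost [OR]: Rupture disc malfunctions=not, #1 coolant supply is down=not, #2 high-temp switch degraded=not → no input occurs → does not occur.
Quench path unavailable [AND]: Forward chilled-water valve fails=not, Agitator fails=occurs → not all inputs occur → does not occur.
Interlock chain down [OR]: Quench path unavailable=not, B temperature probe lost=not → no input occurs → does not occur.
Cooling jacket down [OR]: Auxiliary trip relay is inoperative=occurs, Jacket pump is inoperative=not → at least one input occurs → occurs.
Temperature loop inoperative [AND]: Cooling jacket down=occurs, Quench valve stuck=occurs → all inputs occur → occurs.
Vent system fails [AND]: Primary controller degraded=not, Temperature loop inoperative=occurs, #3 rupture disc 2 is down=occurs → not all inputs occur → does not occur.
Agitation branch 2 down [OR]: Auxiliary coolant supply 2 lost=occurs, #1 high-temp switch 2 fails=occurs, Chilled-water valve 2 malfunctions=occurs, Left agitator 2 malfunctions=occurs → at least one input occurs → occurs.
Quench path 2 inoperative [AND]: Vent system fails=not, Agitation branch 2 down=occurs, Emergency temperature probe 2 trips=not → not all inputs occur → does not occur.
Interlock chain 2 fails [OR]: Quench path 2 inoperative=not, Lower controller 2 offline=not → no input occurs → does not occur.
Chemical batch overheats [OR]: Agitation branch lost=not, Interlock chain down=not, Interlock chain 2 fails=not, Trip relay 2 is inoperative=not → no input occurs → does not occur.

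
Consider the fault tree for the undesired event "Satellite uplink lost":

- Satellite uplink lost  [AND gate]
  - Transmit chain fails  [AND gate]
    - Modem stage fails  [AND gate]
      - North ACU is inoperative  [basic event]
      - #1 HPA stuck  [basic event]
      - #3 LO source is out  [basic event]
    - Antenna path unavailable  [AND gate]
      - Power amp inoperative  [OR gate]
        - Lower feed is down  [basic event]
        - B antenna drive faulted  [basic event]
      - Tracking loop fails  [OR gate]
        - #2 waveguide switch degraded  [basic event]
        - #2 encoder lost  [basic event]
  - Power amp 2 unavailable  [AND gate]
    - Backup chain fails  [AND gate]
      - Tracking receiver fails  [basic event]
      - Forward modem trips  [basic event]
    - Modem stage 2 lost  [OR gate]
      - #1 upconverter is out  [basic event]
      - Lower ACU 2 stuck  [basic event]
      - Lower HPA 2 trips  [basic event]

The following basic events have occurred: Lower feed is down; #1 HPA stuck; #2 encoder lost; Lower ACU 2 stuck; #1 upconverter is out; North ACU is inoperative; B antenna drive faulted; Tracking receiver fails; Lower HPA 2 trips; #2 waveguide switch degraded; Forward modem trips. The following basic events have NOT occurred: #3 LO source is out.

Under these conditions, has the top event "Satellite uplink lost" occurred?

Modem stage fails [AND]: North ACU is inoperative=occurs, #1 HPA stuck=occurs, #3 LO source is out=not → not all inputs occur → does not occur.
Power amp inoperative [OR]: Lower feed is down=occurs, B antenna drive faulted=occurs → at least one input occurs → occurs.
Tracking loop fails [OR]: #2 waveguide switch degraded=occurs, #2 encoder lost=occurs → at least one input occurs → occurs.
Antenna path unavailable [AND]: Power amp inoperative=occurs, Tracking loop fails=occurs → all inputs occur → occurs.
Transmit chain fails [AND]: Modem stage fails=not, Antenna path unavailable=occurs → not all inputs occur → does not occur.
Backup chain fails [AND]: Tracking receiver fails=occurs, Forward modem trips=occurs → all inputs occur → occurs.
Modem stage 2 lost [OR]: #1 upconverter is out=occurs, Lower ACU 2 stuck=occurs, Lower HPA 2 trips=occurs → at least one input occurs → occurs.
Power amp 2 unavailable [AND]: Backup chain fails=occurs, Modem stage 2 lost=occurs → all inputs occur → occurs.
Satellite uplink lost [AND]: Transmit chain fails=not, Power amp 2 unavailable=occurs → not all inputs occur → does not occur.

No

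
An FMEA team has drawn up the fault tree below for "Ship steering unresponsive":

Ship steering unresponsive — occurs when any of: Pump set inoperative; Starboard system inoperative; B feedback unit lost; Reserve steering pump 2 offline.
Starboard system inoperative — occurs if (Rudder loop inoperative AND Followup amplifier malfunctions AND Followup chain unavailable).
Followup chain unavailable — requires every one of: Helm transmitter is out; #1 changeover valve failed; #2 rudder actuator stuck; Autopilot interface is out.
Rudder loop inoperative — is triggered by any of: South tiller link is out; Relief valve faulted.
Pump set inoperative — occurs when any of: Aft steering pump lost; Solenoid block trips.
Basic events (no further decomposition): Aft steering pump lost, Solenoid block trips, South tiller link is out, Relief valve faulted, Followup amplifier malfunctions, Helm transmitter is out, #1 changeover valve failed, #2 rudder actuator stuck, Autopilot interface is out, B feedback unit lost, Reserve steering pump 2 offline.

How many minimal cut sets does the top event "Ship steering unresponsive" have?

Pump set inoperative [OR]: union of children's cut sets → 2 cut set(s).
Rudder loop inoperative [OR]: union of children's cut sets → 2 cut set(s).
Followup chain unavailable [AND]: one cut set from each child combined → 1 × 1 × 1 × 1 = 1 cut set(s).
Starboard system inoperative [AND]: one cut set from each child combined → 2 × 1 × 1 = 2 cut set(s).
Ship steering unresponsive [OR]: union of children's cut sets → 6 cut set(s).
Minimal cut sets: {Aft steering pump lost}; {Solenoid block trips}; {#1 changeover valve failed, #2 rudder actuator stuck, Autopilot interface is out, Followup amplifier malfunctions, Helm transmitter is out, South tiller link is out}; {#1 changeover valve failed, #2 rudder actuator stuck, Autopilot interface is out, Followup amplifier malfunctions, Helm transmitter is out, Relief valve faulted}; {B feedback unit lost}; {Reserve steering pump 2 offline}.

6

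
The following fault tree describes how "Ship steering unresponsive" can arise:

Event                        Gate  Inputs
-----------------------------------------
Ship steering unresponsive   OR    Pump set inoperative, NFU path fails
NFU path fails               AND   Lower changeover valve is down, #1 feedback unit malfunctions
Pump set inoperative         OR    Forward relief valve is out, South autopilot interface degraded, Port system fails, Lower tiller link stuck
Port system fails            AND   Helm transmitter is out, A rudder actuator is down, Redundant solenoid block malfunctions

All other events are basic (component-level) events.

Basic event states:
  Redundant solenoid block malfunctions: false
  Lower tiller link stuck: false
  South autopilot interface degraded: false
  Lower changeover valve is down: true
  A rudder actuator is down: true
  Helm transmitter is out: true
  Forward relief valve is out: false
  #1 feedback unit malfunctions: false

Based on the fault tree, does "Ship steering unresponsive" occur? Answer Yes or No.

Port system fails [AND]: Helm transmitter is out=occurs, A rudder actuator is down=occurs, Redundant solenoid block malfunctions=not → not all inputs occur → does not occur.
Pump set inoperative [OR]: Forward relief valve is out=not, South autopilot interface degraded=not, Port system fails=not, Lower tiller link stuck=not → no input occurs → does not occur.
NFU path fails [AND]: Lower changeover valve is down=occurs, #1 feedback unit malfunctions=not → not all inputs occur → does not occur.
Ship steering unresponsive [OR]: Pump set inoperative=not, NFU path fails=not → no input occurs → does not occur.

No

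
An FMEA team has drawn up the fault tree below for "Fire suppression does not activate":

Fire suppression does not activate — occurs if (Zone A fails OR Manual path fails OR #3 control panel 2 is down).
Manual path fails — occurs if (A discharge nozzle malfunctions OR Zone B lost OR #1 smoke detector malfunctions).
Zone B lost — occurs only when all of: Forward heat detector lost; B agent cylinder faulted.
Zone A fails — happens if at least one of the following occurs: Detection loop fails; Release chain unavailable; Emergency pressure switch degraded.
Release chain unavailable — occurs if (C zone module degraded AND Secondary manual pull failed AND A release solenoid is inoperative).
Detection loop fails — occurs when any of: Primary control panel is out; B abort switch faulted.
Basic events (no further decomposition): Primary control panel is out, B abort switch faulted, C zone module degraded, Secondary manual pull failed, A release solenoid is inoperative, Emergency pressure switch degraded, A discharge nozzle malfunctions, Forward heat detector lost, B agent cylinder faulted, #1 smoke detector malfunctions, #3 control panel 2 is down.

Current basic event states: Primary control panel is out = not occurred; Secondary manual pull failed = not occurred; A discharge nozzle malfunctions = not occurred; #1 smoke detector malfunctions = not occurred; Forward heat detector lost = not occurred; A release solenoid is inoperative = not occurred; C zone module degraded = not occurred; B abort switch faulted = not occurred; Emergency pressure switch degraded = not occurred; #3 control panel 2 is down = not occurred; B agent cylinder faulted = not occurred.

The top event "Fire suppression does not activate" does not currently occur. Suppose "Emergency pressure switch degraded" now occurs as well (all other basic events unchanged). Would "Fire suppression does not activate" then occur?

Yes

Counterfactual: set "Emergency pressure switch degraded" to occurred.
Detection loop fails [OR]: Primary control panel is out=not, B abort switch faulted=not → no input occurs → does not occur.
Release chain unavailable [AND]: C zone module degraded=not, Secondary manual pull failed=not, A release solenoid is inoperative=not → not all inputs occur → does not occur.
Zone A fails [OR]: Detection loop fails=not, Release chain unavailable=not, Emergency pressure switch degraded=occurs → at least one input occurs → occurs.
Zone B lost [AND]: Forward heat detector lost=not, B agent cylinder faulted=not → not all inputs occur → does not occur.
Manual path fails [OR]: A discharge nozzle malfunctions=not, Zone B lost=not, #1 smoke detector malfunctions=not → no input occurs → does not occur.
Fire suppression does not activate [OR]: Zone A fails=occurs, Manual path fails=not, #3 control panel 2 is down=not → at least one input occurs → occurs.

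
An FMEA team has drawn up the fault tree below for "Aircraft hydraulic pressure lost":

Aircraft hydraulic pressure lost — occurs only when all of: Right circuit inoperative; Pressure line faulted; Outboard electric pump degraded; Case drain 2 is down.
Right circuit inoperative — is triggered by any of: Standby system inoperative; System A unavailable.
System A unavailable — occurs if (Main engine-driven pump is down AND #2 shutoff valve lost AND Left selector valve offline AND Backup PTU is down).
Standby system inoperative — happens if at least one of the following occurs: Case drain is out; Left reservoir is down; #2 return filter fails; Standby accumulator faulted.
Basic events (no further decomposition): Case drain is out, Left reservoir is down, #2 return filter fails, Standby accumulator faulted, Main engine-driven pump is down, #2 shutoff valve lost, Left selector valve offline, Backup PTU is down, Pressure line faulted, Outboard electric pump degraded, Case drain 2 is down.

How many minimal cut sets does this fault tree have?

5

Standby system inoperative [OR]: union of children's cut sets → 4 cut set(s).
System A unavailable [AND]: one cut set from each child combined → 1 × 1 × 1 × 1 = 1 cut set(s).
Right circuit inoperative [OR]: union of children's cut sets → 5 cut set(s).
Aircraft hydraulic pressure lost [AND]: one cut set from each child combined → 5 × 1 × 1 × 1 = 5 cut set(s).
Minimal cut sets: {Case drain 2 is down, Case drain is out, Outboard electric pump degraded, Pressure line faulted}; {Case drain 2 is down, Left reservoir is down, Outboard electric pump degraded, Pressure line faulted}; {#2 return filter fails, Case drain 2 is down, Outboard electric pump degraded, Pressure line faulted}; {Case drain 2 is down, Outboard electric pump degraded, Pressure line faulted, Standby accumulator faulted}; {#2 shutoff valve lost, Backup PTU is down, Case drain 2 is down, Left selector valve offline, Main engine-driven pump is down, Outboard electric pump degraded, Pressure line faulted}.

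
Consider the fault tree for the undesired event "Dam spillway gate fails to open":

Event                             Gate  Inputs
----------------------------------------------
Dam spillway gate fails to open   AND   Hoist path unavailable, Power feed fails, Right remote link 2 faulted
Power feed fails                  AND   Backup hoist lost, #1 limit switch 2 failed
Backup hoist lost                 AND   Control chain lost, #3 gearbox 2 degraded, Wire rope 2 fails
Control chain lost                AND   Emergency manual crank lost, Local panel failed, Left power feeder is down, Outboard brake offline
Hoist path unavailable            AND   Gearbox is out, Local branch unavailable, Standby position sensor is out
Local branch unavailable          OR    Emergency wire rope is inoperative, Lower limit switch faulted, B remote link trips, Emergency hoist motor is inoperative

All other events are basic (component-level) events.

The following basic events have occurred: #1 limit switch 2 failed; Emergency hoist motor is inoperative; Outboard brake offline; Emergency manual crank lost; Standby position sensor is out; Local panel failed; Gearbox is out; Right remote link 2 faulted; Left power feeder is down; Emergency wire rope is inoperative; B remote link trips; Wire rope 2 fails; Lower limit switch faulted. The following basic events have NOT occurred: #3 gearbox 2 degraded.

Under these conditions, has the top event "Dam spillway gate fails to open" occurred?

No

Local branch unavailable [OR]: Emergency wire rope is inoperative=occurs, Lower limit switch faulted=occurs, B remote link trips=occurs, Emergency hoist motor is inoperative=occurs → at least one input occurs → occurs.
Hoist path unavailable [AND]: Gearbox is out=occurs, Local branch unavailable=occurs, Standby position sensor is out=occurs → all inputs occur → occurs.
Control chain lost [AND]: Emergency manual crank lost=occurs, Local panel failed=occurs, Left power feeder is down=occurs, Outboard brake offline=occurs → all inputs occur → occurs.
Backup hoist lost [AND]: Control chain lost=occurs, #3 gearbox 2 degraded=not, Wire rope 2 fails=occurs → not all inputs occur → does not occur.
Power feed fails [AND]: Backup hoist lost=not, #1 limit switch 2 failed=occurs → not all inputs occur → does not occur.
Dam spillway gate fails to open [AND]: Hoist path unavailable=occurs, Power feed fails=not, Right remote link 2 faulted=occurs → not all inputs occur → does not occur.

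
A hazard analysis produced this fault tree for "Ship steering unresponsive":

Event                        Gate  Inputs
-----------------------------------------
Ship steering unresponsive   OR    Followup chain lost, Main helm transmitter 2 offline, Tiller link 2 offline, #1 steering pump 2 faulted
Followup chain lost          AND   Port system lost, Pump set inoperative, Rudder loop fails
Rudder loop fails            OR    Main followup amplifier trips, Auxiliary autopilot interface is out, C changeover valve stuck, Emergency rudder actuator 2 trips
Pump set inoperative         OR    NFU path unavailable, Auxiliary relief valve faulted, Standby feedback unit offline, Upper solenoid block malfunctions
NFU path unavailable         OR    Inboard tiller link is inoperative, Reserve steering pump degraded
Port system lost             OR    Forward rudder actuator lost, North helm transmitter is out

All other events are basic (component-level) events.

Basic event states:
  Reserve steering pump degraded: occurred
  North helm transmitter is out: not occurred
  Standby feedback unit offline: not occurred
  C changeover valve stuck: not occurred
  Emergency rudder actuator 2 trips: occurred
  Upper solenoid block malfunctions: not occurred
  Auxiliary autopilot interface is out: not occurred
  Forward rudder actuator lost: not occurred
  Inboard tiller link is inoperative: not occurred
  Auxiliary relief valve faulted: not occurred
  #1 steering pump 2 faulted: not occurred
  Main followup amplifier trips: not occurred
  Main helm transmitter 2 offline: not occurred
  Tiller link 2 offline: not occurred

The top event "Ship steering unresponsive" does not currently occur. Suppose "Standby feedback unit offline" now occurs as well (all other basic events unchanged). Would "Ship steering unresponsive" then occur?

No

Counterfactual: set "Standby feedback unit offline" to occurred.
Port system lost [OR]: Forward rudder actuator lost=not, North helm transmitter is out=not → no input occurs → does not occur.
NFU path unavailable [OR]: Inboard tiller link is inoperative=not, Reserve steering pump degraded=occurs → at least one input occurs → occurs.
Pump set inoperative [OR]: NFU path unavailable=occurs, Auxiliary relief valve faulted=not, Standby feedback unit offline=occurs, Upper solenoid block malfunctions=not → at least one input occurs → occurs.
Rudder loop fails [OR]: Main followup amplifier trips=not, Auxiliary autopilot interface is out=not, C changeover valve stuck=not, Emergency rudder actuator 2 trips=occurs → at least one input occurs → occurs.
Followup chain lost [AND]: Port system lost=not, Pump set inoperative=occurs, Rudder loop fails=occurs → not all inputs occur → does not occur.
Ship steering unresponsive [OR]: Followup chain lost=not, Main helm transmitter 2 offline=not, Tiller link 2 offline=not, #1 steering pump 2 faulted=not → no input occurs → does not occur.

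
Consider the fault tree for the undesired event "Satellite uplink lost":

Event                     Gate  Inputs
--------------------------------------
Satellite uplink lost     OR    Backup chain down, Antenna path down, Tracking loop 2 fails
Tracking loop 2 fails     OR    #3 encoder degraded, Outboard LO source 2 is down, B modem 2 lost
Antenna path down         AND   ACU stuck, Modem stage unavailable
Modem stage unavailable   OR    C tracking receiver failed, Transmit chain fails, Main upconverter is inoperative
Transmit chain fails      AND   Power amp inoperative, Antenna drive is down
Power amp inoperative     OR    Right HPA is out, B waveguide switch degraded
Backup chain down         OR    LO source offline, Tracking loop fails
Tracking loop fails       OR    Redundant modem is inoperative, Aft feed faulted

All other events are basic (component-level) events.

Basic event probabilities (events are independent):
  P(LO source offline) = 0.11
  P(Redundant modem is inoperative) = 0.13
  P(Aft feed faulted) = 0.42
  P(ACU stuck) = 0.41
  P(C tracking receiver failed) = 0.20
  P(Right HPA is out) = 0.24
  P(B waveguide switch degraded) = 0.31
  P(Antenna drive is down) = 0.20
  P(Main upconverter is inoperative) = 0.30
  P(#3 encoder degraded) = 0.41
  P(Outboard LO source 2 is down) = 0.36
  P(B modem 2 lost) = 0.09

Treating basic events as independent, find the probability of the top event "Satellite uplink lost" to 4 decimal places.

0.8769

P(Tracking loop fails) [OR] = 1 − (1−0.13) × (1−0.42) = 0.495400
P(Backup chain down) [OR] = 1 − (1−0.11) × (1−0.495400) = 0.550906
P(Power amp inoperative) [OR] = 1 − (1−0.24) × (1−0.31) = 0.475600
P(Transmit chain fails) [AND] = 0.475600 × 0.20 = 0.095120
P(Modem stage unavailable) [OR] = 1 − (1−0.20) × (1−0.095120) × (1−0.30) = 0.493267
P(Antenna path down) [AND] = 0.41 × 0.493267 = 0.202239
P(Tracking loop 2 fails) [OR] = 1 − (1−0.41) × (1−0.36) × (1−0.09) = 0.656384
P(Satellite uplink lost) [OR] = 1 − (1−0.550906) × (1−0.202239) × (1−0.656384) = 0.876893
Rounded to 4 decimal places: P(Satellite uplink lost) ≈ 0.8769.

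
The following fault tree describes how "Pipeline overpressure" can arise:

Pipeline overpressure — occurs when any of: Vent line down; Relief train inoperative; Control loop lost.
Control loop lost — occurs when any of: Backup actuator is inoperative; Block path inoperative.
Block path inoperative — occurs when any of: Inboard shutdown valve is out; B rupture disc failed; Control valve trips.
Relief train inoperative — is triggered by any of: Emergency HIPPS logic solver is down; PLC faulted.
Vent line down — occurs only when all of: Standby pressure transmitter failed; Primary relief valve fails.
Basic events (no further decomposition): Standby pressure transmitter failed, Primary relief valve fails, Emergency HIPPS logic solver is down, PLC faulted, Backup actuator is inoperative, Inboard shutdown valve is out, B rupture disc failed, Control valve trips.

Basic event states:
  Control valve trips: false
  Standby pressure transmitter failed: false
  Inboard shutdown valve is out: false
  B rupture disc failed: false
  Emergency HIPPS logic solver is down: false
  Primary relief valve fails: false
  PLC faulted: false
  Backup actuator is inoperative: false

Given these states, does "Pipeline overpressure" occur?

No

Vent line down [AND]: Standby pressure transmitter failed=not, Primary relief valve fails=not → not all inputs occur → does not occur.
Relief train inoperative [OR]: Emergency HIPPS logic solver is down=not, PLC faulted=not → no input occurs → does not occur.
Block path inoperative [OR]: Inboard shutdown valve is out=not, B rupture disc failed=not, Control valve trips=not → no input occurs → does not occur.
Control loop lost [OR]: Backup actuator is inoperative=not, Block path inoperative=not → no input occurs → does not occur.
Pipeline overpressure [OR]: Vent line down=not, Relief train inoperative=not, Control loop lost=not → no input occurs → does not occur.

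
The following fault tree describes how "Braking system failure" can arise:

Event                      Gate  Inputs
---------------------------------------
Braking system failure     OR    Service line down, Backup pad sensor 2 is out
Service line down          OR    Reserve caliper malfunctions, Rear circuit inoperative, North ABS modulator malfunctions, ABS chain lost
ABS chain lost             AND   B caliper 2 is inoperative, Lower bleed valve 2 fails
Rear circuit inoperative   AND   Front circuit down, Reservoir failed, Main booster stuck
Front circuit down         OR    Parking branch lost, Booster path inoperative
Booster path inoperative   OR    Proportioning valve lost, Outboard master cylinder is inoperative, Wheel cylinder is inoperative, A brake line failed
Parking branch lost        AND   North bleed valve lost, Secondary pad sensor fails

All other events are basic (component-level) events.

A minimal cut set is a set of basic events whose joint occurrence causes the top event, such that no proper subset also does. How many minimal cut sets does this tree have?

Parking branch lost [AND]: one cut set from each child combined → 1 × 1 = 1 cut set(s).
Booster path inoperative [OR]: union of children's cut sets → 4 cut set(s).
Front circuit down [OR]: union of children's cut sets → 5 cut set(s).
Rear circuit inoperative [AND]: one cut set from each child combined → 5 × 1 × 1 = 5 cut set(s).
ABS chain lost [AND]: one cut set from each child combined → 1 × 1 = 1 cut set(s).
Service line down [OR]: union of children's cut sets → 8 cut set(s).
Braking system failure [OR]: union of children's cut sets → 9 cut set(s).
Minimal cut sets: {Reserve caliper malfunctions}; {Main booster stuck, North bleed valve lost, Reservoir failed, Secondary pad sensor fails}; {Main booster stuck, Proportioning valve lost, Reservoir failed}; {Main booster stuck, Outboard master cylinder is inoperative, Reservoir failed}; {Main booster stuck, Reservoir failed, Wheel cylinder is inoperative}; {A brake line failed, Main booster stuck, Reservoir failed}; {North ABS modulator malfunctions}; {B caliper 2 is inoperative, Lower bleed valve 2 fails}; {Backup pad sensor 2 is out}.

9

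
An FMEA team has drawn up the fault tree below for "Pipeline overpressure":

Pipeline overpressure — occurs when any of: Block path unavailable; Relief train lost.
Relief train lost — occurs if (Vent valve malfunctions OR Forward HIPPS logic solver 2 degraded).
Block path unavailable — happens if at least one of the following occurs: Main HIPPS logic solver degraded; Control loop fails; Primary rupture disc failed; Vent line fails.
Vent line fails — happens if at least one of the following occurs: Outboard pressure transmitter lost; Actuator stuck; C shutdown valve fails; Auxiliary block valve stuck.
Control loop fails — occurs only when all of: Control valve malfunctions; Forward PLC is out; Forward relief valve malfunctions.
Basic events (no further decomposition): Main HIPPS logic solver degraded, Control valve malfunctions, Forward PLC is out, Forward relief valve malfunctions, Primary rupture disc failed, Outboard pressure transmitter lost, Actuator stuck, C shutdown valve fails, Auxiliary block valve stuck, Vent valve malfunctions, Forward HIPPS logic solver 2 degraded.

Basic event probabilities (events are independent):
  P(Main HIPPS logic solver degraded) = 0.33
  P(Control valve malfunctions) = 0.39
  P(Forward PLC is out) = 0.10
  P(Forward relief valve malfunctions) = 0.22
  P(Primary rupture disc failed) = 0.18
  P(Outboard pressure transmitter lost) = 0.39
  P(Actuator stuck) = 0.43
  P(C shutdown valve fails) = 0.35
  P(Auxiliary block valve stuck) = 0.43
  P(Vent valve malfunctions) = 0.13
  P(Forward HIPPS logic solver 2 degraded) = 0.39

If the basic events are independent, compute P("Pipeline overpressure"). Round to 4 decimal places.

0.9628

P(Control loop fails) [AND] = 0.39 × 0.10 × 0.22 = 0.008580
P(Vent line fails) [OR] = 1 − (1−0.39) × (1−0.43) × (1−0.35) × (1−0.43) = 0.871177
P(Block path unavailable) [OR] = 1 − (1−0.33) × (1−0.008580) × (1−0.18) × (1−0.871177) = 0.929832
P(Relief train lost) [OR] = 1 − (1−0.13) × (1−0.39) = 0.469300
P(Pipeline overpressure) [OR] = 1 − (1−0.929832) × (1−0.469300) = 0.962762
Rounded to 4 decimal places: P(Pipeline overpressure) ≈ 0.9628.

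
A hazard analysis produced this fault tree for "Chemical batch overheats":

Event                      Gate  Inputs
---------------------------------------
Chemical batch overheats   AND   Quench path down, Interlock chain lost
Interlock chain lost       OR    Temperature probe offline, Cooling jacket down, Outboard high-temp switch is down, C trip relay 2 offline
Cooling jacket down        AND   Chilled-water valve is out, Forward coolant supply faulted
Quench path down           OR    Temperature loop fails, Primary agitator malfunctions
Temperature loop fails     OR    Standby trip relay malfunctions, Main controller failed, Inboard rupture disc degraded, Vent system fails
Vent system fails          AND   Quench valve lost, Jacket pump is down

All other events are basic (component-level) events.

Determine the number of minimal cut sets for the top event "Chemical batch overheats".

Vent system fails [AND]: one cut set from each child combined → 1 × 1 = 1 cut set(s).
Temperature loop fails [OR]: union of children's cut sets → 4 cut set(s).
Quench path down [OR]: union of children's cut sets → 5 cut set(s).
Cooling jacket down [AND]: one cut set from each child combined → 1 × 1 = 1 cut set(s).
Interlock chain lost [OR]: union of children's cut sets → 4 cut set(s).
Chemical batch overheats [AND]: one cut set from each child combined → 5 × 4 = 20 cut set(s).

20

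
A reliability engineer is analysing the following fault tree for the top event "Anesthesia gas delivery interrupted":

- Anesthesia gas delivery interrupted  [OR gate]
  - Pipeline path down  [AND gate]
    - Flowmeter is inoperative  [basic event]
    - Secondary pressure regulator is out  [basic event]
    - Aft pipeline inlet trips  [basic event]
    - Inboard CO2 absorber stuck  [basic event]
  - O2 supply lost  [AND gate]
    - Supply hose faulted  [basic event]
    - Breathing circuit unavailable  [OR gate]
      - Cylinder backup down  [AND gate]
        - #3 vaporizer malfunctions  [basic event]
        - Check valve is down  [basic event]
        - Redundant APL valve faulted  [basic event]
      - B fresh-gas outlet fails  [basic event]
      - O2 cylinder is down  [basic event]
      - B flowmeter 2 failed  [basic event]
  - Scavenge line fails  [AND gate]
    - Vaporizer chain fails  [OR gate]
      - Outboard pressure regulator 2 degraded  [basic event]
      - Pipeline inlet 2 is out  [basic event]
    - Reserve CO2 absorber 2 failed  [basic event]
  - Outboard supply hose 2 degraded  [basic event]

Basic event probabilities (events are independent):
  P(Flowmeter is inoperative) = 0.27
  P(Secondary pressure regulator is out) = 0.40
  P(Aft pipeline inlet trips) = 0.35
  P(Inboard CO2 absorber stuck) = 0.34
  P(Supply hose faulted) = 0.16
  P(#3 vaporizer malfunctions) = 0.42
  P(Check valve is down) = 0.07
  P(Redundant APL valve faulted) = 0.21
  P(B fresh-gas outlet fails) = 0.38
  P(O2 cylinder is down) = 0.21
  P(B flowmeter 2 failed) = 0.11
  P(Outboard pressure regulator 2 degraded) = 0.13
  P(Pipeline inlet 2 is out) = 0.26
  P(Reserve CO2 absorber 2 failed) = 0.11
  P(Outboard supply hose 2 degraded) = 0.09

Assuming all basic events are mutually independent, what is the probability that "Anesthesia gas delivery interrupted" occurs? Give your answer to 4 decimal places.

0.2152

P(Pipeline path down) [AND] = 0.27 × 0.40 × 0.35 × 0.34 = 0.012852
P(Cylinder backup down) [AND] = 0.42 × 0.07 × 0.21 = 0.006174
P(Breathing circuit unavailable) [OR] = 1 − (1−0.006174) × (1−0.38) × (1−0.21) × (1−0.11) = 0.566769
P(O2 supply lost) [AND] = 0.16 × 0.566769 = 0.090683
P(Vaporizer chain fails) [OR] = 1 − (1−0.13) × (1−0.26) = 0.356200
P(Scavenge line fails) [AND] = 0.356200 × 0.11 = 0.039182
P(Anesthesia gas delivery interrupted) [OR] = 1 − (1−0.012852) × (1−0.090683) × (1−0.039182) × (1−0.09) = 0.215162
Rounded to 4 decimal places: P(Anesthesia gas delivery interrupted) ≈ 0.2152.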